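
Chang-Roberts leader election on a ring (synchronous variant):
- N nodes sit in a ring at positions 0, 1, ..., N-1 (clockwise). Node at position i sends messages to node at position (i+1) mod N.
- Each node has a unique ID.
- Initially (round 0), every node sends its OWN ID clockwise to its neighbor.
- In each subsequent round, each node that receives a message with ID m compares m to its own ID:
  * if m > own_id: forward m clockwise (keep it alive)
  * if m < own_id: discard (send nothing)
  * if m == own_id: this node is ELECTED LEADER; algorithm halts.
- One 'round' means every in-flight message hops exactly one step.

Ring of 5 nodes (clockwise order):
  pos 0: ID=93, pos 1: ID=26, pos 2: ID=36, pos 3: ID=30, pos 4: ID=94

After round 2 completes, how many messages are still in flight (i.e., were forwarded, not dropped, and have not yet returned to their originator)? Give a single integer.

Round 1: pos1(id26) recv 93: fwd; pos2(id36) recv 26: drop; pos3(id30) recv 36: fwd; pos4(id94) recv 30: drop; pos0(id93) recv 94: fwd
Round 2: pos2(id36) recv 93: fwd; pos4(id94) recv 36: drop; pos1(id26) recv 94: fwd
After round 2: 2 messages still in flight

Answer: 2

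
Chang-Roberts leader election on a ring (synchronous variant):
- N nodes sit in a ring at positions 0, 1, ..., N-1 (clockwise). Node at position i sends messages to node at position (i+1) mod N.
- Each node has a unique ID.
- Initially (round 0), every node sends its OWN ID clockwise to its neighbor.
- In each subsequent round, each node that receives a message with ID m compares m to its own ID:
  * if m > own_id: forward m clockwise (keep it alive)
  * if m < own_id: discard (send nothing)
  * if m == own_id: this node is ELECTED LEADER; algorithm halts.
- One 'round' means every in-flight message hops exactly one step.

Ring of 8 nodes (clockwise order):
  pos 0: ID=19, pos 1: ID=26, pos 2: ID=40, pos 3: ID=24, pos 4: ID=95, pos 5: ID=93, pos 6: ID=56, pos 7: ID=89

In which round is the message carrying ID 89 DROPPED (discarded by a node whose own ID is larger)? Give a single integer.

Answer: 5

Derivation:
Round 1: pos1(id26) recv 19: drop; pos2(id40) recv 26: drop; pos3(id24) recv 40: fwd; pos4(id95) recv 24: drop; pos5(id93) recv 95: fwd; pos6(id56) recv 93: fwd; pos7(id89) recv 56: drop; pos0(id19) recv 89: fwd
Round 2: pos4(id95) recv 40: drop; pos6(id56) recv 95: fwd; pos7(id89) recv 93: fwd; pos1(id26) recv 89: fwd
Round 3: pos7(id89) recv 95: fwd; pos0(id19) recv 93: fwd; pos2(id40) recv 89: fwd
Round 4: pos0(id19) recv 95: fwd; pos1(id26) recv 93: fwd; pos3(id24) recv 89: fwd
Round 5: pos1(id26) recv 95: fwd; pos2(id40) recv 93: fwd; pos4(id95) recv 89: drop
Round 6: pos2(id40) recv 95: fwd; pos3(id24) recv 93: fwd
Round 7: pos3(id24) recv 95: fwd; pos4(id95) recv 93: drop
Round 8: pos4(id95) recv 95: ELECTED
Message ID 89 originates at pos 7; dropped at pos 4 in round 5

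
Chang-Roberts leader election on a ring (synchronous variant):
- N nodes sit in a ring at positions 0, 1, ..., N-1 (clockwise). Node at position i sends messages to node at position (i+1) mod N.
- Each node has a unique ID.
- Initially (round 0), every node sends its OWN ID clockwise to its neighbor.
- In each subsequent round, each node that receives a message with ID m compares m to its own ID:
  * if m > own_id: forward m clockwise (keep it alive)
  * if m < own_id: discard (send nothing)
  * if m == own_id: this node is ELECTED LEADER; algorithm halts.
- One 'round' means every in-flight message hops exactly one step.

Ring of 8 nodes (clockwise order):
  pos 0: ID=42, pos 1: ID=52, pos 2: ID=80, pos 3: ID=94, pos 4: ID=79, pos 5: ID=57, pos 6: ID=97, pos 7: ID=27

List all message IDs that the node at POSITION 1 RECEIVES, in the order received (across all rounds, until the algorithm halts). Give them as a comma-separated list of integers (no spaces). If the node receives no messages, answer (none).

Round 1: pos1(id52) recv 42: drop; pos2(id80) recv 52: drop; pos3(id94) recv 80: drop; pos4(id79) recv 94: fwd; pos5(id57) recv 79: fwd; pos6(id97) recv 57: drop; pos7(id27) recv 97: fwd; pos0(id42) recv 27: drop
Round 2: pos5(id57) recv 94: fwd; pos6(id97) recv 79: drop; pos0(id42) recv 97: fwd
Round 3: pos6(id97) recv 94: drop; pos1(id52) recv 97: fwd
Round 4: pos2(id80) recv 97: fwd
Round 5: pos3(id94) recv 97: fwd
Round 6: pos4(id79) recv 97: fwd
Round 7: pos5(id57) recv 97: fwd
Round 8: pos6(id97) recv 97: ELECTED

Answer: 42,97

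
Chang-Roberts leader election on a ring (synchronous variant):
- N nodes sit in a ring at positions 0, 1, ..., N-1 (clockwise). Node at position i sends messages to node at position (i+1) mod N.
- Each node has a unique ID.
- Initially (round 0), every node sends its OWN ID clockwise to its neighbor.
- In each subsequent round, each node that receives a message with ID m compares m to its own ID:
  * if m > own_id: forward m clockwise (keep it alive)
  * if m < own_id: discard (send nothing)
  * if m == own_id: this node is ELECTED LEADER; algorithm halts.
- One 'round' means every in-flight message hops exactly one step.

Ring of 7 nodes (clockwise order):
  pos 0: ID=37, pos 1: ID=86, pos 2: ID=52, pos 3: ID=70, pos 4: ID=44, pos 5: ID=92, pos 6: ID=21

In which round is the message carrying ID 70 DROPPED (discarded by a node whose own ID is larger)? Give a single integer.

Answer: 2

Derivation:
Round 1: pos1(id86) recv 37: drop; pos2(id52) recv 86: fwd; pos3(id70) recv 52: drop; pos4(id44) recv 70: fwd; pos5(id92) recv 44: drop; pos6(id21) recv 92: fwd; pos0(id37) recv 21: drop
Round 2: pos3(id70) recv 86: fwd; pos5(id92) recv 70: drop; pos0(id37) recv 92: fwd
Round 3: pos4(id44) recv 86: fwd; pos1(id86) recv 92: fwd
Round 4: pos5(id92) recv 86: drop; pos2(id52) recv 92: fwd
Round 5: pos3(id70) recv 92: fwd
Round 6: pos4(id44) recv 92: fwd
Round 7: pos5(id92) recv 92: ELECTED
Message ID 70 originates at pos 3; dropped at pos 5 in round 2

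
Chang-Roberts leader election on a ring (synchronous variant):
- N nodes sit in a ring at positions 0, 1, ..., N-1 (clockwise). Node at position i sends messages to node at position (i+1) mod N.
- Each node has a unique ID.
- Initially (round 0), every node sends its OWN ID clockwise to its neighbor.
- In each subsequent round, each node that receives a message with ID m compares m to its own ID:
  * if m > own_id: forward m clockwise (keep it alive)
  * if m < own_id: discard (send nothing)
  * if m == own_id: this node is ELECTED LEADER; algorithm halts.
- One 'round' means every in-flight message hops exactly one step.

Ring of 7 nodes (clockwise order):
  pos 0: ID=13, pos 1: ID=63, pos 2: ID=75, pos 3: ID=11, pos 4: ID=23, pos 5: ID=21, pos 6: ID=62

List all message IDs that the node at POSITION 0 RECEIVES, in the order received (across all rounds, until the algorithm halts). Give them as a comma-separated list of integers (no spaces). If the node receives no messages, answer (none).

Answer: 62,75

Derivation:
Round 1: pos1(id63) recv 13: drop; pos2(id75) recv 63: drop; pos3(id11) recv 75: fwd; pos4(id23) recv 11: drop; pos5(id21) recv 23: fwd; pos6(id62) recv 21: drop; pos0(id13) recv 62: fwd
Round 2: pos4(id23) recv 75: fwd; pos6(id62) recv 23: drop; pos1(id63) recv 62: drop
Round 3: pos5(id21) recv 75: fwd
Round 4: pos6(id62) recv 75: fwd
Round 5: pos0(id13) recv 75: fwd
Round 6: pos1(id63) recv 75: fwd
Round 7: pos2(id75) recv 75: ELECTED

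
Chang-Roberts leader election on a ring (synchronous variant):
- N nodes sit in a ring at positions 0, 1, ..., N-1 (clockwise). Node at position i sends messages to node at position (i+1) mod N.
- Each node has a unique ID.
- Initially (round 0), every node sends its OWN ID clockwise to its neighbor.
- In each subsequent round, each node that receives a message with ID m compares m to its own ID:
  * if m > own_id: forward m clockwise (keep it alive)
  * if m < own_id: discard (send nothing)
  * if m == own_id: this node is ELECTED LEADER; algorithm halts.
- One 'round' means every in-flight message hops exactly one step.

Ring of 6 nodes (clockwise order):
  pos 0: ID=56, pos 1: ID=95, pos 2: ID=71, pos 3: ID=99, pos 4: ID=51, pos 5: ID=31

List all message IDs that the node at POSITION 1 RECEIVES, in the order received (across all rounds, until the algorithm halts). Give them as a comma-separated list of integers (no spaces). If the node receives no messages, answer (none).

Answer: 56,99

Derivation:
Round 1: pos1(id95) recv 56: drop; pos2(id71) recv 95: fwd; pos3(id99) recv 71: drop; pos4(id51) recv 99: fwd; pos5(id31) recv 51: fwd; pos0(id56) recv 31: drop
Round 2: pos3(id99) recv 95: drop; pos5(id31) recv 99: fwd; pos0(id56) recv 51: drop
Round 3: pos0(id56) recv 99: fwd
Round 4: pos1(id95) recv 99: fwd
Round 5: pos2(id71) recv 99: fwd
Round 6: pos3(id99) recv 99: ELECTED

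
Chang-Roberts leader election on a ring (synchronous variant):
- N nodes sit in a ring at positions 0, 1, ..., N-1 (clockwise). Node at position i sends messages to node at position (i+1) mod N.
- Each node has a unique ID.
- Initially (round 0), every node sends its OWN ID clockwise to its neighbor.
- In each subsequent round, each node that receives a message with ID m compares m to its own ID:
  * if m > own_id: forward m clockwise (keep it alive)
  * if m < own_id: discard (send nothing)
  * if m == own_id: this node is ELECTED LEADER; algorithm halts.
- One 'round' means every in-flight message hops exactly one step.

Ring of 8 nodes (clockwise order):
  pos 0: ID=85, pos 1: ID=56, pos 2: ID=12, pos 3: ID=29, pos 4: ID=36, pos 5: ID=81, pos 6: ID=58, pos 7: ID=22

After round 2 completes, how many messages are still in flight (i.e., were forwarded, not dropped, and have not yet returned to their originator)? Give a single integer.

Answer: 3

Derivation:
Round 1: pos1(id56) recv 85: fwd; pos2(id12) recv 56: fwd; pos3(id29) recv 12: drop; pos4(id36) recv 29: drop; pos5(id81) recv 36: drop; pos6(id58) recv 81: fwd; pos7(id22) recv 58: fwd; pos0(id85) recv 22: drop
Round 2: pos2(id12) recv 85: fwd; pos3(id29) recv 56: fwd; pos7(id22) recv 81: fwd; pos0(id85) recv 58: drop
After round 2: 3 messages still in flight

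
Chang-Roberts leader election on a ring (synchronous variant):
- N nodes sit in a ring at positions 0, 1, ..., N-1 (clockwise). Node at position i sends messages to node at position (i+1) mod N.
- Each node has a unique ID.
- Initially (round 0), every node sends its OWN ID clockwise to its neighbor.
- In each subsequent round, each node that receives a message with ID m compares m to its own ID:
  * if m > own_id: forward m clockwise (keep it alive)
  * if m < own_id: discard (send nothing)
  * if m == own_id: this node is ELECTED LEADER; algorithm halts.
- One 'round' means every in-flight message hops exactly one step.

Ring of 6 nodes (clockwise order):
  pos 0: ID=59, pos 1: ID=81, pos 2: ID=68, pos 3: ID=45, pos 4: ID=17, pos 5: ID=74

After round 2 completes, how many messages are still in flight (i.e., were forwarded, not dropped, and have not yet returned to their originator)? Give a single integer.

Round 1: pos1(id81) recv 59: drop; pos2(id68) recv 81: fwd; pos3(id45) recv 68: fwd; pos4(id17) recv 45: fwd; pos5(id74) recv 17: drop; pos0(id59) recv 74: fwd
Round 2: pos3(id45) recv 81: fwd; pos4(id17) recv 68: fwd; pos5(id74) recv 45: drop; pos1(id81) recv 74: drop
After round 2: 2 messages still in flight

Answer: 2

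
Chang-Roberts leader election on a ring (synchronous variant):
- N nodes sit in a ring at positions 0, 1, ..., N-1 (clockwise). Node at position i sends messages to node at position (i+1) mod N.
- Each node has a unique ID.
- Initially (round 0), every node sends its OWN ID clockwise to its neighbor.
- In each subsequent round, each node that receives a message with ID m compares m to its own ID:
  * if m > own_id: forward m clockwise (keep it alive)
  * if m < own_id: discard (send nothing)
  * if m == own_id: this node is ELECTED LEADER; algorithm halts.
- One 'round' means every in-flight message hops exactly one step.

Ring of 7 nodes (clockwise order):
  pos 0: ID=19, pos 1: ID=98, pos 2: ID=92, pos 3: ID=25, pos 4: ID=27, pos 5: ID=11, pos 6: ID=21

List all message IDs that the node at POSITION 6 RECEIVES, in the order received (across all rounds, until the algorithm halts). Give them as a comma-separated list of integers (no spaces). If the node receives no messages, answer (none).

Answer: 11,27,92,98

Derivation:
Round 1: pos1(id98) recv 19: drop; pos2(id92) recv 98: fwd; pos3(id25) recv 92: fwd; pos4(id27) recv 25: drop; pos5(id11) recv 27: fwd; pos6(id21) recv 11: drop; pos0(id19) recv 21: fwd
Round 2: pos3(id25) recv 98: fwd; pos4(id27) recv 92: fwd; pos6(id21) recv 27: fwd; pos1(id98) recv 21: drop
Round 3: pos4(id27) recv 98: fwd; pos5(id11) recv 92: fwd; pos0(id19) recv 27: fwd
Round 4: pos5(id11) recv 98: fwd; pos6(id21) recv 92: fwd; pos1(id98) recv 27: drop
Round 5: pos6(id21) recv 98: fwd; pos0(id19) recv 92: fwd
Round 6: pos0(id19) recv 98: fwd; pos1(id98) recv 92: drop
Round 7: pos1(id98) recv 98: ELECTED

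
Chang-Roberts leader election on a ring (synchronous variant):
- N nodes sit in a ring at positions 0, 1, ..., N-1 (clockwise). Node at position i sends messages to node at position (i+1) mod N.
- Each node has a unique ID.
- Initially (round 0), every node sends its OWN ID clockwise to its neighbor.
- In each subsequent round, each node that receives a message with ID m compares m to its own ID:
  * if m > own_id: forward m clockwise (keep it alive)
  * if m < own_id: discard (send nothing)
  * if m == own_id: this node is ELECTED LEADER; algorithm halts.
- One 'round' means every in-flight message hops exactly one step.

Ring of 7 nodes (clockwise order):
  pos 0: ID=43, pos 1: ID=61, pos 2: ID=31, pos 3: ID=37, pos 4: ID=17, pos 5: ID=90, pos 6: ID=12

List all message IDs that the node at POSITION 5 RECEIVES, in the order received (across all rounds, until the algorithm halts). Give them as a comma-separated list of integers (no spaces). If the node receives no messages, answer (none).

Round 1: pos1(id61) recv 43: drop; pos2(id31) recv 61: fwd; pos3(id37) recv 31: drop; pos4(id17) recv 37: fwd; pos5(id90) recv 17: drop; pos6(id12) recv 90: fwd; pos0(id43) recv 12: drop
Round 2: pos3(id37) recv 61: fwd; pos5(id90) recv 37: drop; pos0(id43) recv 90: fwd
Round 3: pos4(id17) recv 61: fwd; pos1(id61) recv 90: fwd
Round 4: pos5(id90) recv 61: drop; pos2(id31) recv 90: fwd
Round 5: pos3(id37) recv 90: fwd
Round 6: pos4(id17) recv 90: fwd
Round 7: pos5(id90) recv 90: ELECTED

Answer: 17,37,61,90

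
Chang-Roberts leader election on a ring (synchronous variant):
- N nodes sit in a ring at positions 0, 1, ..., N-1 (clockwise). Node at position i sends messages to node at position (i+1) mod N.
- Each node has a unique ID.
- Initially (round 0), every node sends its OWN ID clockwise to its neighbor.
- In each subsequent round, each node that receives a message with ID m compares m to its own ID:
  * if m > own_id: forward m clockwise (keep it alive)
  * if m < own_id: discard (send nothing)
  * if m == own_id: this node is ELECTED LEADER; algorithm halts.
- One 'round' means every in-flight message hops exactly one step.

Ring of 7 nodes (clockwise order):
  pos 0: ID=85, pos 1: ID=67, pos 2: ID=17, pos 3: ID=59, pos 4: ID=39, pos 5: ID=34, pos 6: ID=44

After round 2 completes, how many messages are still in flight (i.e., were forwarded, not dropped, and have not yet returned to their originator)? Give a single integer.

Answer: 3

Derivation:
Round 1: pos1(id67) recv 85: fwd; pos2(id17) recv 67: fwd; pos3(id59) recv 17: drop; pos4(id39) recv 59: fwd; pos5(id34) recv 39: fwd; pos6(id44) recv 34: drop; pos0(id85) recv 44: drop
Round 2: pos2(id17) recv 85: fwd; pos3(id59) recv 67: fwd; pos5(id34) recv 59: fwd; pos6(id44) recv 39: drop
After round 2: 3 messages still in flight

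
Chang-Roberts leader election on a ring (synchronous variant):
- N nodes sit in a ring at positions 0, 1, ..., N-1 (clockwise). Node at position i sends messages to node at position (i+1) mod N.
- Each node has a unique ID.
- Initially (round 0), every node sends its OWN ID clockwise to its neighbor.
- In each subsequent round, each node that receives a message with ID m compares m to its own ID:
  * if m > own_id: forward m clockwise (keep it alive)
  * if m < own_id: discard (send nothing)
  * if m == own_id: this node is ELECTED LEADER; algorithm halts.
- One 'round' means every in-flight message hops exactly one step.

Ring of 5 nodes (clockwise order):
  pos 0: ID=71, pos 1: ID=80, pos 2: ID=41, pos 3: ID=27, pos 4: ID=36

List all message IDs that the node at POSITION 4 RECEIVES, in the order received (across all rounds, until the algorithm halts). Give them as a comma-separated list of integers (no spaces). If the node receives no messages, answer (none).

Round 1: pos1(id80) recv 71: drop; pos2(id41) recv 80: fwd; pos3(id27) recv 41: fwd; pos4(id36) recv 27: drop; pos0(id71) recv 36: drop
Round 2: pos3(id27) recv 80: fwd; pos4(id36) recv 41: fwd
Round 3: pos4(id36) recv 80: fwd; pos0(id71) recv 41: drop
Round 4: pos0(id71) recv 80: fwd
Round 5: pos1(id80) recv 80: ELECTED

Answer: 27,41,80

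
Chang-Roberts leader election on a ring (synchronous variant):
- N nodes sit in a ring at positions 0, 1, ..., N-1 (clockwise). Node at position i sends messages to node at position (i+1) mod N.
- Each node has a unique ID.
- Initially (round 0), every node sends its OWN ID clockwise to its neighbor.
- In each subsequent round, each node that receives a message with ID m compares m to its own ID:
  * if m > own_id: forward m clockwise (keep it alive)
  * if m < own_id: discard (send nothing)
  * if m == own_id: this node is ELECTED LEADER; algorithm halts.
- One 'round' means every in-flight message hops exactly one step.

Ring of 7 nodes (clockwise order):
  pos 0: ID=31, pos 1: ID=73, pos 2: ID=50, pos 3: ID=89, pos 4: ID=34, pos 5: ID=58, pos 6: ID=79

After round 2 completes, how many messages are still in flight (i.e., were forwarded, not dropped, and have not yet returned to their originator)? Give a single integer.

Answer: 2

Derivation:
Round 1: pos1(id73) recv 31: drop; pos2(id50) recv 73: fwd; pos3(id89) recv 50: drop; pos4(id34) recv 89: fwd; pos5(id58) recv 34: drop; pos6(id79) recv 58: drop; pos0(id31) recv 79: fwd
Round 2: pos3(id89) recv 73: drop; pos5(id58) recv 89: fwd; pos1(id73) recv 79: fwd
After round 2: 2 messages still in flight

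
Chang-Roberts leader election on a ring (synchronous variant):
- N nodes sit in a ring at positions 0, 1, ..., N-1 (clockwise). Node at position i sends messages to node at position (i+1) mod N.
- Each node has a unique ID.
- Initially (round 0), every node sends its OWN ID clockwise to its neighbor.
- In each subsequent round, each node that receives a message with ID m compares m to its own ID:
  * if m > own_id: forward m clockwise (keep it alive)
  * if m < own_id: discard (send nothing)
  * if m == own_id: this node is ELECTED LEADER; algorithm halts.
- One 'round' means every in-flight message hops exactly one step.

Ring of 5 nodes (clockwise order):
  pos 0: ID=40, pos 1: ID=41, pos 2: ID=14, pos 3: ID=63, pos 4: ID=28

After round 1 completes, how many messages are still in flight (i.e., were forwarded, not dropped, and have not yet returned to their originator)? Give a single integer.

Answer: 2

Derivation:
Round 1: pos1(id41) recv 40: drop; pos2(id14) recv 41: fwd; pos3(id63) recv 14: drop; pos4(id28) recv 63: fwd; pos0(id40) recv 28: drop
After round 1: 2 messages still in flight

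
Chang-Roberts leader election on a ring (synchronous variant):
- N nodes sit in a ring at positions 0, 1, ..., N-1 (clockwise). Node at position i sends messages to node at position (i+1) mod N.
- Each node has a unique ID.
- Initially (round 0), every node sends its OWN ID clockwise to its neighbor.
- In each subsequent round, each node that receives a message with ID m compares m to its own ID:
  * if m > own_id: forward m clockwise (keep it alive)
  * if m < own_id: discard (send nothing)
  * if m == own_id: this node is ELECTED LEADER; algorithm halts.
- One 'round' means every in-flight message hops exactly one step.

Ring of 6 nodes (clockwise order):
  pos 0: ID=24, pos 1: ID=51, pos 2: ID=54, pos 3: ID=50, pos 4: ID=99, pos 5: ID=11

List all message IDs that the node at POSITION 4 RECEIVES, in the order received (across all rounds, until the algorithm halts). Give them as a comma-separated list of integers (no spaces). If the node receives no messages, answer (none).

Round 1: pos1(id51) recv 24: drop; pos2(id54) recv 51: drop; pos3(id50) recv 54: fwd; pos4(id99) recv 50: drop; pos5(id11) recv 99: fwd; pos0(id24) recv 11: drop
Round 2: pos4(id99) recv 54: drop; pos0(id24) recv 99: fwd
Round 3: pos1(id51) recv 99: fwd
Round 4: pos2(id54) recv 99: fwd
Round 5: pos3(id50) recv 99: fwd
Round 6: pos4(id99) recv 99: ELECTED

Answer: 50,54,99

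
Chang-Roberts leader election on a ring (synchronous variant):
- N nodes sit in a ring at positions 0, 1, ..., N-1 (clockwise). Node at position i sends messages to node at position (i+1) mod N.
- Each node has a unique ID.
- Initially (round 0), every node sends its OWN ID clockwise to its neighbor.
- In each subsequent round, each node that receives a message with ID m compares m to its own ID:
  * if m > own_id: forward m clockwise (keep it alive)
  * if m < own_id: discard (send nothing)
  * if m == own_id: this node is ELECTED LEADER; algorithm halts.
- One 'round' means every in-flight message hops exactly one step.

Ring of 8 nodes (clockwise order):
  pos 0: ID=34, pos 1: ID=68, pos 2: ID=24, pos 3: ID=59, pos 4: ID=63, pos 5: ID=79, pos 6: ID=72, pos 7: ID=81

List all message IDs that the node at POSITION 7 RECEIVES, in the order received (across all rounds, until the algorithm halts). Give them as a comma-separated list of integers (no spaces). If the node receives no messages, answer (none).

Round 1: pos1(id68) recv 34: drop; pos2(id24) recv 68: fwd; pos3(id59) recv 24: drop; pos4(id63) recv 59: drop; pos5(id79) recv 63: drop; pos6(id72) recv 79: fwd; pos7(id81) recv 72: drop; pos0(id34) recv 81: fwd
Round 2: pos3(id59) recv 68: fwd; pos7(id81) recv 79: drop; pos1(id68) recv 81: fwd
Round 3: pos4(id63) recv 68: fwd; pos2(id24) recv 81: fwd
Round 4: pos5(id79) recv 68: drop; pos3(id59) recv 81: fwd
Round 5: pos4(id63) recv 81: fwd
Round 6: pos5(id79) recv 81: fwd
Round 7: pos6(id72) recv 81: fwd
Round 8: pos7(id81) recv 81: ELECTED

Answer: 72,79,81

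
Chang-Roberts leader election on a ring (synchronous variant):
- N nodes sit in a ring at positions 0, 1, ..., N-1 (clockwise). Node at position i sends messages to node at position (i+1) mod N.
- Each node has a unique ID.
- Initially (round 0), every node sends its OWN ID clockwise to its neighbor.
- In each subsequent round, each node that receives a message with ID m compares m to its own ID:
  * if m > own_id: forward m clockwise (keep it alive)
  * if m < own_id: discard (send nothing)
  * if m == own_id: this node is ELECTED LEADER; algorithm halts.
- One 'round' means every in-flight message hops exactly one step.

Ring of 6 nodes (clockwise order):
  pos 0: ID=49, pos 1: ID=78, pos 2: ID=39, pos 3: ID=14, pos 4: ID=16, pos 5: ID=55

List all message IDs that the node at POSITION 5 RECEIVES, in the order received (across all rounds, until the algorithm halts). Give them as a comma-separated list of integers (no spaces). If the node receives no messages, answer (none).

Answer: 16,39,78

Derivation:
Round 1: pos1(id78) recv 49: drop; pos2(id39) recv 78: fwd; pos3(id14) recv 39: fwd; pos4(id16) recv 14: drop; pos5(id55) recv 16: drop; pos0(id49) recv 55: fwd
Round 2: pos3(id14) recv 78: fwd; pos4(id16) recv 39: fwd; pos1(id78) recv 55: drop
Round 3: pos4(id16) recv 78: fwd; pos5(id55) recv 39: drop
Round 4: pos5(id55) recv 78: fwd
Round 5: pos0(id49) recv 78: fwd
Round 6: pos1(id78) recv 78: ELECTED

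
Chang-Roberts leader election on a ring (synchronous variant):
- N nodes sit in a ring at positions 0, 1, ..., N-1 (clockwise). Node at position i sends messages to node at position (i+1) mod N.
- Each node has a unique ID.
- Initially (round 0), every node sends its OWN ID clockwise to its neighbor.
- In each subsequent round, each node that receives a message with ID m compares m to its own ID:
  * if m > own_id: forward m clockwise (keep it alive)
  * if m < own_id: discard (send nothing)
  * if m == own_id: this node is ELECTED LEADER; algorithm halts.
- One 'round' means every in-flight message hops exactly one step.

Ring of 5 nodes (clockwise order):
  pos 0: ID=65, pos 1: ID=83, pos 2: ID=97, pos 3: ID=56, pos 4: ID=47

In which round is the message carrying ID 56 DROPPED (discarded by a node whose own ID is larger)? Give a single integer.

Round 1: pos1(id83) recv 65: drop; pos2(id97) recv 83: drop; pos3(id56) recv 97: fwd; pos4(id47) recv 56: fwd; pos0(id65) recv 47: drop
Round 2: pos4(id47) recv 97: fwd; pos0(id65) recv 56: drop
Round 3: pos0(id65) recv 97: fwd
Round 4: pos1(id83) recv 97: fwd
Round 5: pos2(id97) recv 97: ELECTED
Message ID 56 originates at pos 3; dropped at pos 0 in round 2

Answer: 2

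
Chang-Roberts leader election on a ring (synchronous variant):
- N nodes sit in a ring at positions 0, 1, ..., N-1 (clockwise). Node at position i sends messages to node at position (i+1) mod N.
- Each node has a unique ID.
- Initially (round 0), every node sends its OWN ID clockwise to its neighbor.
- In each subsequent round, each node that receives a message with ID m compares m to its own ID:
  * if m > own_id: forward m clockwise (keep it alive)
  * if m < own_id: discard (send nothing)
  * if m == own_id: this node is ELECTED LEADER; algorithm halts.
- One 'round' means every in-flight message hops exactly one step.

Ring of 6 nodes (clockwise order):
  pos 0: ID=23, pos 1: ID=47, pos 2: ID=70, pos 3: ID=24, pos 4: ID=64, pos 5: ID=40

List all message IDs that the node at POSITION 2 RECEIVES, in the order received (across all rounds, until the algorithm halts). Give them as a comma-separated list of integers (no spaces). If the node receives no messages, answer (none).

Answer: 47,64,70

Derivation:
Round 1: pos1(id47) recv 23: drop; pos2(id70) recv 47: drop; pos3(id24) recv 70: fwd; pos4(id64) recv 24: drop; pos5(id40) recv 64: fwd; pos0(id23) recv 40: fwd
Round 2: pos4(id64) recv 70: fwd; pos0(id23) recv 64: fwd; pos1(id47) recv 40: drop
Round 3: pos5(id40) recv 70: fwd; pos1(id47) recv 64: fwd
Round 4: pos0(id23) recv 70: fwd; pos2(id70) recv 64: drop
Round 5: pos1(id47) recv 70: fwd
Round 6: pos2(id70) recv 70: ELECTED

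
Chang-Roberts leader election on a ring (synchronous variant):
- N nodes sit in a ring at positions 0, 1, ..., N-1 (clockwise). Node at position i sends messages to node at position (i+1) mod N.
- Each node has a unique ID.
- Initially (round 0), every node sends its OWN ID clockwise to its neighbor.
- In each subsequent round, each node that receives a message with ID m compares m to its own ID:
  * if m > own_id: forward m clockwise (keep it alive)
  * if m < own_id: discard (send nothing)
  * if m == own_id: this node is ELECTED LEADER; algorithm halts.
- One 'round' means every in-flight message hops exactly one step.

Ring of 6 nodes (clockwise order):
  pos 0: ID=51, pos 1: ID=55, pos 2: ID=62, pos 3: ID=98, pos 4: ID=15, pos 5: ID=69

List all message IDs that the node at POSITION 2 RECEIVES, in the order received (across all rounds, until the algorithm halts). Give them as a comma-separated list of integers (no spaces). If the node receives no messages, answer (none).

Answer: 55,69,98

Derivation:
Round 1: pos1(id55) recv 51: drop; pos2(id62) recv 55: drop; pos3(id98) recv 62: drop; pos4(id15) recv 98: fwd; pos5(id69) recv 15: drop; pos0(id51) recv 69: fwd
Round 2: pos5(id69) recv 98: fwd; pos1(id55) recv 69: fwd
Round 3: pos0(id51) recv 98: fwd; pos2(id62) recv 69: fwd
Round 4: pos1(id55) recv 98: fwd; pos3(id98) recv 69: drop
Round 5: pos2(id62) recv 98: fwd
Round 6: pos3(id98) recv 98: ELECTED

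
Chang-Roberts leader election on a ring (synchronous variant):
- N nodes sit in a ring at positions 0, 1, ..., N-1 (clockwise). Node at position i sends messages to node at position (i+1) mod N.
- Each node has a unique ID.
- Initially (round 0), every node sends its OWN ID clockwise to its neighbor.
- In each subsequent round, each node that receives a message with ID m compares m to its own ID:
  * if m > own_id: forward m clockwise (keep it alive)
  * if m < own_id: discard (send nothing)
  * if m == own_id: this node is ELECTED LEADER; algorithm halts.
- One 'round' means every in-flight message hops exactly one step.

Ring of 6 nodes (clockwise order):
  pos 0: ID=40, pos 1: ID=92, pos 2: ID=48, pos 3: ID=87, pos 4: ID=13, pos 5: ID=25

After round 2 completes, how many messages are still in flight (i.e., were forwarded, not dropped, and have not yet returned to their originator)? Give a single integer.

Round 1: pos1(id92) recv 40: drop; pos2(id48) recv 92: fwd; pos3(id87) recv 48: drop; pos4(id13) recv 87: fwd; pos5(id25) recv 13: drop; pos0(id40) recv 25: drop
Round 2: pos3(id87) recv 92: fwd; pos5(id25) recv 87: fwd
After round 2: 2 messages still in flight

Answer: 2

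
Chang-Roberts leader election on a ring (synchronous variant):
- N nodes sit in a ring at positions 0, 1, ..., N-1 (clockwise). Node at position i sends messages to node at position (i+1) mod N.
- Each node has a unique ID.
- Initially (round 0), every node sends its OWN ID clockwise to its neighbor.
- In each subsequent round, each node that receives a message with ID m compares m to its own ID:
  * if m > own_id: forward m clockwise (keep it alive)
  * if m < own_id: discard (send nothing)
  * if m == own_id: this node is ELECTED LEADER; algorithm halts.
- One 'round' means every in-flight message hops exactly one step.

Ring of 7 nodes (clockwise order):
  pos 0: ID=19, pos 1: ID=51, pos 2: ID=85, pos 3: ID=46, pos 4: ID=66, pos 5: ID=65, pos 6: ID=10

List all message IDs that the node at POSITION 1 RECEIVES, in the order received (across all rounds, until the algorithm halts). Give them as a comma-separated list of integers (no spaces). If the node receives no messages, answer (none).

Answer: 19,65,66,85

Derivation:
Round 1: pos1(id51) recv 19: drop; pos2(id85) recv 51: drop; pos3(id46) recv 85: fwd; pos4(id66) recv 46: drop; pos5(id65) recv 66: fwd; pos6(id10) recv 65: fwd; pos0(id19) recv 10: drop
Round 2: pos4(id66) recv 85: fwd; pos6(id10) recv 66: fwd; pos0(id19) recv 65: fwd
Round 3: pos5(id65) recv 85: fwd; pos0(id19) recv 66: fwd; pos1(id51) recv 65: fwd
Round 4: pos6(id10) recv 85: fwd; pos1(id51) recv 66: fwd; pos2(id85) recv 65: drop
Round 5: pos0(id19) recv 85: fwd; pos2(id85) recv 66: drop
Round 6: pos1(id51) recv 85: fwd
Round 7: pos2(id85) recv 85: ELECTED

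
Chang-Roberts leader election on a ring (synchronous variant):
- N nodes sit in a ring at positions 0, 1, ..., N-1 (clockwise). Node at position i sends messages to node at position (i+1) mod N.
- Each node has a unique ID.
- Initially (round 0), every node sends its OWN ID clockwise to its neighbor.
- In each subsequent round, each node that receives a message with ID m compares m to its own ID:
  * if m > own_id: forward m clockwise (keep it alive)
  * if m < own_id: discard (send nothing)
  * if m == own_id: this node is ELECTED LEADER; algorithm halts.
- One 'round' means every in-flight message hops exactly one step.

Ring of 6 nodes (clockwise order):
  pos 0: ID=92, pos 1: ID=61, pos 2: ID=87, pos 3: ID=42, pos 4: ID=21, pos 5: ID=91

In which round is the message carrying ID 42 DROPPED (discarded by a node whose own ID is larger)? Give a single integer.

Answer: 2

Derivation:
Round 1: pos1(id61) recv 92: fwd; pos2(id87) recv 61: drop; pos3(id42) recv 87: fwd; pos4(id21) recv 42: fwd; pos5(id91) recv 21: drop; pos0(id92) recv 91: drop
Round 2: pos2(id87) recv 92: fwd; pos4(id21) recv 87: fwd; pos5(id91) recv 42: drop
Round 3: pos3(id42) recv 92: fwd; pos5(id91) recv 87: drop
Round 4: pos4(id21) recv 92: fwd
Round 5: pos5(id91) recv 92: fwd
Round 6: pos0(id92) recv 92: ELECTED
Message ID 42 originates at pos 3; dropped at pos 5 in round 2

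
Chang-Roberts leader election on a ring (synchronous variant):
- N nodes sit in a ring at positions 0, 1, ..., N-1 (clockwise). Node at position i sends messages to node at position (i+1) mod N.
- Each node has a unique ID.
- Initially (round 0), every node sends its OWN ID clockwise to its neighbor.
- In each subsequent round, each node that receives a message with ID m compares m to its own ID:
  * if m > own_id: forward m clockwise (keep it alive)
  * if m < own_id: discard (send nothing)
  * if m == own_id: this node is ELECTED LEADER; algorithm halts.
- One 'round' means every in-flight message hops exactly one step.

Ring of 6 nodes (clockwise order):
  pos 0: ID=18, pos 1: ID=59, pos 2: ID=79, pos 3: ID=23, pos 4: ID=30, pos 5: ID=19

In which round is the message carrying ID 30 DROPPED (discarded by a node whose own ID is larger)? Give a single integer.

Answer: 3

Derivation:
Round 1: pos1(id59) recv 18: drop; pos2(id79) recv 59: drop; pos3(id23) recv 79: fwd; pos4(id30) recv 23: drop; pos5(id19) recv 30: fwd; pos0(id18) recv 19: fwd
Round 2: pos4(id30) recv 79: fwd; pos0(id18) recv 30: fwd; pos1(id59) recv 19: drop
Round 3: pos5(id19) recv 79: fwd; pos1(id59) recv 30: drop
Round 4: pos0(id18) recv 79: fwd
Round 5: pos1(id59) recv 79: fwd
Round 6: pos2(id79) recv 79: ELECTED
Message ID 30 originates at pos 4; dropped at pos 1 in round 3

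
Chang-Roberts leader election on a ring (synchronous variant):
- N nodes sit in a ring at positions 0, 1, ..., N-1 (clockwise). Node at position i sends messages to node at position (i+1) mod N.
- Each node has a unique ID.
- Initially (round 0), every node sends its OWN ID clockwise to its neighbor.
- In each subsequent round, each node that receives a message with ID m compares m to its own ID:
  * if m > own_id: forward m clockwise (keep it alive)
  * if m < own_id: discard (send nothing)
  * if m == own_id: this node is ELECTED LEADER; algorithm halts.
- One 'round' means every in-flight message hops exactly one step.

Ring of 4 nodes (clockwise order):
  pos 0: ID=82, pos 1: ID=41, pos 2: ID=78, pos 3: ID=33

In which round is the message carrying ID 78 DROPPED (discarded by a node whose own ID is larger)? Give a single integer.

Answer: 2

Derivation:
Round 1: pos1(id41) recv 82: fwd; pos2(id78) recv 41: drop; pos3(id33) recv 78: fwd; pos0(id82) recv 33: drop
Round 2: pos2(id78) recv 82: fwd; pos0(id82) recv 78: drop
Round 3: pos3(id33) recv 82: fwd
Round 4: pos0(id82) recv 82: ELECTED
Message ID 78 originates at pos 2; dropped at pos 0 in round 2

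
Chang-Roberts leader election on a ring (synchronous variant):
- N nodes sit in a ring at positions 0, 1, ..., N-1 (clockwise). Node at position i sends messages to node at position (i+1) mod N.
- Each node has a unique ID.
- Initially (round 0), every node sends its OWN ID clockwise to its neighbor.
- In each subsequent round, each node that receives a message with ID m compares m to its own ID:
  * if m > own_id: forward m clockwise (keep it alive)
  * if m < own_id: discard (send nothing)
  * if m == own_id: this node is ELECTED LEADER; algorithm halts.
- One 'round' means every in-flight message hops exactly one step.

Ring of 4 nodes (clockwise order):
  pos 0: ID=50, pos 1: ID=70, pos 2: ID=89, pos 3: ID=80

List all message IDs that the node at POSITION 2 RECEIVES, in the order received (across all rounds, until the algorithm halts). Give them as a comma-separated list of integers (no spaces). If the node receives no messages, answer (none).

Round 1: pos1(id70) recv 50: drop; pos2(id89) recv 70: drop; pos3(id80) recv 89: fwd; pos0(id50) recv 80: fwd
Round 2: pos0(id50) recv 89: fwd; pos1(id70) recv 80: fwd
Round 3: pos1(id70) recv 89: fwd; pos2(id89) recv 80: drop
Round 4: pos2(id89) recv 89: ELECTED

Answer: 70,80,89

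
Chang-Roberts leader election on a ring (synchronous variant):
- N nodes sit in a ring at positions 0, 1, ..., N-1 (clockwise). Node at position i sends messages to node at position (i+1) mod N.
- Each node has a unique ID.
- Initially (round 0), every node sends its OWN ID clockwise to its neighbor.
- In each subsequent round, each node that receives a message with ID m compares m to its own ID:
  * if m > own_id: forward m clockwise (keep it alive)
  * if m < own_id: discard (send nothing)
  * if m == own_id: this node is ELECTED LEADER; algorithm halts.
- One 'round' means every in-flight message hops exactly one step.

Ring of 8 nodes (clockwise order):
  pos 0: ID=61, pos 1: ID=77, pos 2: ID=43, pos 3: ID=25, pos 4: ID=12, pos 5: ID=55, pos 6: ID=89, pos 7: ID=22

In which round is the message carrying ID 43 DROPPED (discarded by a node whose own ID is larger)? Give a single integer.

Answer: 3

Derivation:
Round 1: pos1(id77) recv 61: drop; pos2(id43) recv 77: fwd; pos3(id25) recv 43: fwd; pos4(id12) recv 25: fwd; pos5(id55) recv 12: drop; pos6(id89) recv 55: drop; pos7(id22) recv 89: fwd; pos0(id61) recv 22: drop
Round 2: pos3(id25) recv 77: fwd; pos4(id12) recv 43: fwd; pos5(id55) recv 25: drop; pos0(id61) recv 89: fwd
Round 3: pos4(id12) recv 77: fwd; pos5(id55) recv 43: drop; pos1(id77) recv 89: fwd
Round 4: pos5(id55) recv 77: fwd; pos2(id43) recv 89: fwd
Round 5: pos6(id89) recv 77: drop; pos3(id25) recv 89: fwd
Round 6: pos4(id12) recv 89: fwd
Round 7: pos5(id55) recv 89: fwd
Round 8: pos6(id89) recv 89: ELECTED
Message ID 43 originates at pos 2; dropped at pos 5 in round 3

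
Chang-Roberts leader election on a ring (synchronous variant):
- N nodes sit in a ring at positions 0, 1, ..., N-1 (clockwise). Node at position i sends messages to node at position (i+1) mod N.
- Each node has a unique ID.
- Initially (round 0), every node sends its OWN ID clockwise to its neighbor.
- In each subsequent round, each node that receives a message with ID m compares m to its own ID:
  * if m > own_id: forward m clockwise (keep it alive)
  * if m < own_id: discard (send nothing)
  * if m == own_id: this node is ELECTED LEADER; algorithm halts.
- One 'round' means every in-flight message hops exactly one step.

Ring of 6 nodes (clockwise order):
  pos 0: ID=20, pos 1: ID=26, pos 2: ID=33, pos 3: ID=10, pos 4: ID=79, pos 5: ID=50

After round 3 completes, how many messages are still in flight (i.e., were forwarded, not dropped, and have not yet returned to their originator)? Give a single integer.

Round 1: pos1(id26) recv 20: drop; pos2(id33) recv 26: drop; pos3(id10) recv 33: fwd; pos4(id79) recv 10: drop; pos5(id50) recv 79: fwd; pos0(id20) recv 50: fwd
Round 2: pos4(id79) recv 33: drop; pos0(id20) recv 79: fwd; pos1(id26) recv 50: fwd
Round 3: pos1(id26) recv 79: fwd; pos2(id33) recv 50: fwd
After round 3: 2 messages still in flight

Answer: 2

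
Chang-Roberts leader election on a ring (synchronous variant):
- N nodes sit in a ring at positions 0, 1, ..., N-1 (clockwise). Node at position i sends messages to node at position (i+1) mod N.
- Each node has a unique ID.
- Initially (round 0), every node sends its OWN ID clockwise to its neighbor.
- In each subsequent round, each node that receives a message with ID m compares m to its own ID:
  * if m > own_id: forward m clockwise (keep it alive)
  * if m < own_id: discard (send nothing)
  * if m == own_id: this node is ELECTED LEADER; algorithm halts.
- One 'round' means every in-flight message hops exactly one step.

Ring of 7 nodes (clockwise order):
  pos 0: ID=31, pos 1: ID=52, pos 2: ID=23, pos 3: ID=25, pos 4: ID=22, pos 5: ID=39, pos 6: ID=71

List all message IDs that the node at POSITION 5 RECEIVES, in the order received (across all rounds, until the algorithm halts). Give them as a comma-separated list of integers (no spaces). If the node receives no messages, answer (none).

Answer: 22,25,52,71

Derivation:
Round 1: pos1(id52) recv 31: drop; pos2(id23) recv 52: fwd; pos3(id25) recv 23: drop; pos4(id22) recv 25: fwd; pos5(id39) recv 22: drop; pos6(id71) recv 39: drop; pos0(id31) recv 71: fwd
Round 2: pos3(id25) recv 52: fwd; pos5(id39) recv 25: drop; pos1(id52) recv 71: fwd
Round 3: pos4(id22) recv 52: fwd; pos2(id23) recv 71: fwd
Round 4: pos5(id39) recv 52: fwd; pos3(id25) recv 71: fwd
Round 5: pos6(id71) recv 52: drop; pos4(id22) recv 71: fwd
Round 6: pos5(id39) recv 71: fwd
Round 7: pos6(id71) recv 71: ELECTED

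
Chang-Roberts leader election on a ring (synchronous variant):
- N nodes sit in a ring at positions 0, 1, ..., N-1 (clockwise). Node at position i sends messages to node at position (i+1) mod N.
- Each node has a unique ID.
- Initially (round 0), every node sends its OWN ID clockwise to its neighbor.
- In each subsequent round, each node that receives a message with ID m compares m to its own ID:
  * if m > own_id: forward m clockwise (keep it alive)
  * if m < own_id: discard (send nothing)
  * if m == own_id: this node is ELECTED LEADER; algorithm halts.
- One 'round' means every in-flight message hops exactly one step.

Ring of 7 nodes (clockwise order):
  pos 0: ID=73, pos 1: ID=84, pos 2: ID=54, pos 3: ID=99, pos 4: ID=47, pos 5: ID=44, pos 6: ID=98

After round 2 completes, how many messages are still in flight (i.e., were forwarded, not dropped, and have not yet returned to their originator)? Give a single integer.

Round 1: pos1(id84) recv 73: drop; pos2(id54) recv 84: fwd; pos3(id99) recv 54: drop; pos4(id47) recv 99: fwd; pos5(id44) recv 47: fwd; pos6(id98) recv 44: drop; pos0(id73) recv 98: fwd
Round 2: pos3(id99) recv 84: drop; pos5(id44) recv 99: fwd; pos6(id98) recv 47: drop; pos1(id84) recv 98: fwd
After round 2: 2 messages still in flight

Answer: 2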